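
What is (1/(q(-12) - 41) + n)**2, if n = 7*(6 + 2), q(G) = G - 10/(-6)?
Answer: 74321641/23716 ≈ 3133.8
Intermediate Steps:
q(G) = 5/3 + G (q(G) = G - 10*(-1/6) = G + 5/3 = 5/3 + G)
n = 56 (n = 7*8 = 56)
(1/(q(-12) - 41) + n)**2 = (1/((5/3 - 12) - 41) + 56)**2 = (1/(-31/3 - 41) + 56)**2 = (1/(-154/3) + 56)**2 = (-3/154 + 56)**2 = (8621/154)**2 = 74321641/23716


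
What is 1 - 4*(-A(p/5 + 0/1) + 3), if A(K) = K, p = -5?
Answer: -15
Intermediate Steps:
1 - 4*(-A(p/5 + 0/1) + 3) = 1 - 4*(-(-5/5 + 0/1) + 3) = 1 - 4*(-(-5*⅕ + 0*1) + 3) = 1 - 4*(-(-1 + 0) + 3) = 1 - 4*(-1*(-1) + 3) = 1 - 4*(1 + 3) = 1 - 4*4 = 1 - 16 = -15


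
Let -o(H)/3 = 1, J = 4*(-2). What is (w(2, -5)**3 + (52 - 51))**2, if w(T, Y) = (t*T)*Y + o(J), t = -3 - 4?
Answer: 90458983696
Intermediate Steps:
J = -8
o(H) = -3 (o(H) = -3*1 = -3)
t = -7
w(T, Y) = -3 - 7*T*Y (w(T, Y) = (-7*T)*Y - 3 = -7*T*Y - 3 = -3 - 7*T*Y)
(w(2, -5)**3 + (52 - 51))**2 = ((-3 - 7*2*(-5))**3 + (52 - 51))**2 = ((-3 + 70)**3 + 1)**2 = (67**3 + 1)**2 = (300763 + 1)**2 = 300764**2 = 90458983696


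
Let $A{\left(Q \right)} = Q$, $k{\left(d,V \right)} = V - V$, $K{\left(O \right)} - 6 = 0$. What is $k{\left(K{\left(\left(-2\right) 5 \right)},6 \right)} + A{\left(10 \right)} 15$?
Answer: $150$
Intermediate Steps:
$K{\left(O \right)} = 6$ ($K{\left(O \right)} = 6 + 0 = 6$)
$k{\left(d,V \right)} = 0$
$k{\left(K{\left(\left(-2\right) 5 \right)},6 \right)} + A{\left(10 \right)} 15 = 0 + 10 \cdot 15 = 0 + 150 = 150$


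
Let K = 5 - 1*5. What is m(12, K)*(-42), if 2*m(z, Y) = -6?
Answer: 126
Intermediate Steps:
K = 0 (K = 5 - 5 = 0)
m(z, Y) = -3 (m(z, Y) = (½)*(-6) = -3)
m(12, K)*(-42) = -3*(-42) = 126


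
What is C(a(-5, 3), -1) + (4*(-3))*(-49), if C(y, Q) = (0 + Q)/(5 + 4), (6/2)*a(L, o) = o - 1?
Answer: 5291/9 ≈ 587.89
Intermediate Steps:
a(L, o) = -1/3 + o/3 (a(L, o) = (o - 1)/3 = (-1 + o)/3 = -1/3 + o/3)
C(y, Q) = Q/9
C(a(-5, 3), -1) + (4*(-3))*(-49) = (1/9)*(-1) + (4*(-3))*(-49) = -1/9 - 12*(-49) = -1/9 + 588 = 5291/9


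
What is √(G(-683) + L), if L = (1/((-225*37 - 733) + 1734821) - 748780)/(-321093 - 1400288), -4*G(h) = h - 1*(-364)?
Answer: √2830540523796578573133731539/5941391277406 ≈ 8.9546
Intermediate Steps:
G(h) = -91 - h/4 (G(h) = -(h - 1*(-364))/4 = -(h + 364)/4 = -(364 + h)/4 = -91 - h/4)
L = 1292216819139/2970695638703 (L = (1/((-8325 - 733) + 1734821) - 748780)/(-1721381) = (1/(-9058 + 1734821) - 748780)*(-1/1721381) = (1/1725763 - 748780)*(-1/1721381) = -1292216819139/1725763*(-1/1721381) = 1292216819139/2970695638703 ≈ 0.43499)
√(G(-683) + L) = √((-91 - ¼*(-683)) + 1292216819139/2970695638703) = √((-91 + 683/4) + 1292216819139/2970695638703) = √(319/4 + 1292216819139/2970695638703) = √(952820776022813/11882782554812) = √2830540523796578573133731539/5941391277406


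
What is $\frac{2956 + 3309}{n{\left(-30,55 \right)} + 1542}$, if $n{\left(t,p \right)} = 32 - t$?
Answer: $\frac{6265}{1604} \approx 3.9059$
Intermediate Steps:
$\frac{2956 + 3309}{n{\left(-30,55 \right)} + 1542} = \frac{2956 + 3309}{\left(32 - -30\right) + 1542} = \frac{6265}{\left(32 + 30\right) + 1542} = \frac{6265}{62 + 1542} = \frac{6265}{1604}$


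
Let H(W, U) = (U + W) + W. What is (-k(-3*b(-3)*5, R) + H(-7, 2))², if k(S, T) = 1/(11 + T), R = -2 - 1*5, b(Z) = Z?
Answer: 2401/16 ≈ 150.06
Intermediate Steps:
H(W, U) = U + 2*W
R = -7 (R = -2 - 5 = -7)
(-k(-3*b(-3)*5, R) + H(-7, 2))² = (-1/(11 - 7) + (2 + 2*(-7)))² = (-1/4 + (2 - 14))² = (-1*¼ - 12)² = (-¼ - 12)² = (-49/4)² = 2401/16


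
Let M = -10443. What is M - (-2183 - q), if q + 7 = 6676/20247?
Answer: -167375273/20247 ≈ -8266.7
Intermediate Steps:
q = -135053/20247 (q = -7 + 6676/20247 = -135053/20247 ≈ -6.6703)
M - (-2183 - q) = -10443 - (-2183 - 1*(-135053/20247)) = -10443 - (-2183 + 135053/20247) = -10443 - 1*(-44064148/20247) = -10443 + 44064148/20247 = -167375273/20247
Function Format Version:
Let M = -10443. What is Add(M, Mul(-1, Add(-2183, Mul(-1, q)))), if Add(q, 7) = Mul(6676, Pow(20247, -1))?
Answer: Rational(-167375273, 20247) ≈ -8266.7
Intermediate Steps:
q = Rational(-135053, 20247) (q = Add(-7, Mul(6676, Pow(20247, -1))) = Add(-7, Mul(6676, Rational(1, 20247))) = Add(-7, Rational(6676, 20247)) = Rational(-135053, 20247) ≈ -6.6703)
Add(M, Mul(-1, Add(-2183, Mul(-1, q)))) = Add(-10443, Mul(-1, Add(-2183, Mul(-1, Rational(-135053, 20247))))) = Add(-10443, Mul(-1, Add(-2183, Rational(135053, 20247)))) = Add(-10443, Mul(-1, Rational(-44064148, 20247))) = Add(-10443, Rational(44064148, 20247)) = Rational(-167375273, 20247)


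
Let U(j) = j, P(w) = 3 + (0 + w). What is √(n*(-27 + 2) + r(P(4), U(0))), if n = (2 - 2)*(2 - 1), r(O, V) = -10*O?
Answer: I*√70 ≈ 8.3666*I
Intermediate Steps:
P(w) = 3 + w
n = 0 (n = 0*1 = 0)
√(n*(-27 + 2) + r(P(4), U(0))) = √(0*(-27 + 2) - 10*(3 + 4)) = √(0*(-25) - 10*7) = √(0 - 70) = √(-70) = I*√70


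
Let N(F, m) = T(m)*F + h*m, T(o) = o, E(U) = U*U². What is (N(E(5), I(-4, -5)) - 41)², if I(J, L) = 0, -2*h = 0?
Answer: 1681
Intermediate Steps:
h = 0 (h = -½*0 = 0)
E(U) = U³
N(F, m) = F*m (N(F, m) = m*F + 0*m = F*m + 0 = F*m)
(N(E(5), I(-4, -5)) - 41)² = (5³*0 - 41)² = (125*0 - 41)² = (0 - 41)² = (-41)² = 1681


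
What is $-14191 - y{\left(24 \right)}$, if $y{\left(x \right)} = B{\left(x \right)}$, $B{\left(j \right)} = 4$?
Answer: $-14195$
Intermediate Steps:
$y{\left(x \right)} = 4$
$-14191 - y{\left(24 \right)} = -14191 - 4 = -14195$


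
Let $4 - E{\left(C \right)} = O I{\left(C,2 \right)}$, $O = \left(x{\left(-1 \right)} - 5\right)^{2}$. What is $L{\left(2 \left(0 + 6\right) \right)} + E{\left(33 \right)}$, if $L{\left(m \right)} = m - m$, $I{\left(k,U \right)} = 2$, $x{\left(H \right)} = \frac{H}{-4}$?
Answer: $- \frac{329}{8} \approx -41.125$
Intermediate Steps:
$x{\left(H \right)} = - \frac{H}{4}$ ($x{\left(H \right)} = H \left(- \frac{1}{4}\right) = - \frac{H}{4}$)
$O = \frac{361}{16}$ ($O = \left(\left(- \frac{1}{4}\right) \left(-1\right) - 5\right)^{2} = \left(\frac{1}{4} - 5\right)^{2} = \left(- \frac{19}{4}\right)^{2} = \frac{361}{16} \approx 22.563$)
$L{\left(m \right)} = 0$
$E{\left(C \right)} = - \frac{329}{8}$ ($E{\left(C \right)} = 4 - \frac{361}{16} \cdot 2 = 4 - \frac{361}{8} = - \frac{329}{8}$)
$L{\left(2 \left(0 + 6\right) \right)} + E{\left(33 \right)} = 0 - \frac{329}{8} = - \frac{329}{8}$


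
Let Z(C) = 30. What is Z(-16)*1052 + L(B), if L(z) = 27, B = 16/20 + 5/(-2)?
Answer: 31587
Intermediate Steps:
B = -17/10 (B = 16*(1/20) + 5*(-1/2) = 4/5 - 5/2 = -17/10 ≈ -1.7000)
Z(-16)*1052 + L(B) = 30*1052 + 27 = 31560 + 27 = 31587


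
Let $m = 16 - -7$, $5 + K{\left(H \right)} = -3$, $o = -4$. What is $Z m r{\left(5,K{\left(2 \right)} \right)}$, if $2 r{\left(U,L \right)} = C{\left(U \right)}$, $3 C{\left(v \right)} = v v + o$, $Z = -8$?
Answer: $-644$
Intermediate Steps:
$K{\left(H \right)} = -8$ ($K{\left(H \right)} = -5 - 3 = -8$)
$C{\left(v \right)} = - \frac{4}{3} + \frac{v^{2}}{3}$ ($C{\left(v \right)} = \frac{v v - 4}{3} = \frac{v^{2} - 4}{3} = \frac{-4 + v^{2}}{3} = - \frac{4}{3} + \frac{v^{2}}{3}$)
$r{\left(U,L \right)} = - \frac{2}{3} + \frac{U^{2}}{6}$ ($r{\left(U,L \right)} = \frac{- \frac{4}{3} + \frac{U^{2}}{3}}{2} = - \frac{2}{3} + \frac{U^{2}}{6}$)
$m = 23$ ($m = 16 + 7 = 23$)
$Z m r{\left(5,K{\left(2 \right)} \right)} = \left(-8\right) 23 \left(- \frac{2}{3} + \frac{5^{2}}{6}\right) = - 184 \left(- \frac{2}{3} + \frac{1}{6} \cdot 25\right) = - 184 \left(- \frac{2}{3} + \frac{25}{6}\right) = \left(-184\right) \frac{7}{2} = -644$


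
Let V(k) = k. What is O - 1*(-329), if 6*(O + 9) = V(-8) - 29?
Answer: 1883/6 ≈ 313.83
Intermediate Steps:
O = -91/6 (O = -9 + (-8 - 29)/6 = -9 + (1/6)*(-37) = -9 - 37/6 = -91/6 ≈ -15.167)
O - 1*(-329) = -91/6 - 1*(-329) = -91/6 + 329 = 1883/6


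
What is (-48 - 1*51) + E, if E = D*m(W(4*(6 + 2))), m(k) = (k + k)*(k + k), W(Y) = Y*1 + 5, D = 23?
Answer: 125849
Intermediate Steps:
W(Y) = 5 + Y (W(Y) = Y + 5 = 5 + Y)
m(k) = 4*k**2 (m(k) = (2*k)*(2*k) = 4*k**2)
E = 125948 (E = 23*(4*(5 + 4*(6 + 2))**2) = 23*(4*(5 + 4*8)**2) = 23*(4*(5 + 32)**2) = 23*(4*37**2) = 23*(4*1369) = 23*5476 = 125948)
(-48 - 1*51) + E = (-48 - 1*51) + 125948 = (-48 - 51) + 125948 = -99 + 125948 = 125849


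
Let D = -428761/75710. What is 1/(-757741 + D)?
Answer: -75710/57368999871 ≈ -1.3197e-6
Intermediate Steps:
D = -428761/75710 (D = -428761*1/75710 = -428761/75710 ≈ -5.6632)
1/(-757741 + D) = 1/(-757741 - 428761/75710) = 1/(-57368999871/75710) = -75710/57368999871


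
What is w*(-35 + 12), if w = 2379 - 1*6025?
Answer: 83858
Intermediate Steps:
w = -3646 (w = 2379 - 6025 = -3646)
w*(-35 + 12) = -3646*(-35 + 12) = -3646*(-23) = 83858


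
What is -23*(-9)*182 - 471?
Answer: 37203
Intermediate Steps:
-23*(-9)*182 - 471 = 207*182 - 471 = 37674 - 471 = 37203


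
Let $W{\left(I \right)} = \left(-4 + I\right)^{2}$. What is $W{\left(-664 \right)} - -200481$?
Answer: $646705$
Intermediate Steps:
$W{\left(-664 \right)} - -200481 = \left(-4 - 664\right)^{2} - -200481 = \left(-668\right)^{2} + 200481 = 446224 + 200481 = 646705$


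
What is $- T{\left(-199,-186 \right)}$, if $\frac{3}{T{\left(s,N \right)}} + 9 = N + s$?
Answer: $\frac{3}{394} \approx 0.0076142$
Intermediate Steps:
$T{\left(s,N \right)} = \frac{3}{-9 + N + s}$ ($T{\left(s,N \right)} = \frac{3}{-9 + \left(N + s\right)} = \frac{3}{-9 + N + s}$)
$- T{\left(-199,-186 \right)} = - \frac{3}{-9 - 186 - 199} = - \frac{3}{-394} = - \frac{3 \left(-1\right)}{394} = \left(-1\right) \left(- \frac{3}{394}\right) = \frac{3}{394}$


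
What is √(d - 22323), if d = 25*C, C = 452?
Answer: I*√11023 ≈ 104.99*I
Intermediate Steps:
d = 11300 (d = 25*452 = 11300)
√(d - 22323) = √(11300 - 22323) = √(-11023) = I*√11023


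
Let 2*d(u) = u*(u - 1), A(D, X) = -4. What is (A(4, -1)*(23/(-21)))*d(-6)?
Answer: 92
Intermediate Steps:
d(u) = u*(-1 + u)/2 (d(u) = (u*(u - 1))/2 = (u*(-1 + u))/2 = u*(-1 + u)/2)
(A(4, -1)*(23/(-21)))*d(-6) = (-92/(-21))*((1/2)*(-6)*(-1 - 6)) = (-92*(-1)/21)*((1/2)*(-6)*(-7)) = -4*(-23/21)*21 = (92/21)*21 = 92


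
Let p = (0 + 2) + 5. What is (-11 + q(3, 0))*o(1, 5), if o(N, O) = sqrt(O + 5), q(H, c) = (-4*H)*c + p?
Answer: -4*sqrt(10) ≈ -12.649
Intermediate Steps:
p = 7 (p = 2 + 5 = 7)
q(H, c) = 7 - 4*H*c (q(H, c) = (-4*H)*c + 7 = -4*H*c + 7 = 7 - 4*H*c)
o(N, O) = sqrt(5 + O)
(-11 + q(3, 0))*o(1, 5) = (-11 + (7 - 4*3*0))*sqrt(5 + 5) = (-11 + (7 + 0))*sqrt(10) = (-11 + 7)*sqrt(10) = -4*sqrt(10)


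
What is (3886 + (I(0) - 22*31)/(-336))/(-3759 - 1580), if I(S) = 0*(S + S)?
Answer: -653189/896952 ≈ -0.72823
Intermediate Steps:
I(S) = 0 (I(S) = 0*(2*S) = 0)
(3886 + (I(0) - 22*31)/(-336))/(-3759 - 1580) = (3886 + (0 - 22*31)/(-336))/(-3759 - 1580) = (3886 + (0 - 682)*(-1/336))/(-5339) = (3886 - 682*(-1/336))*(-1/5339) = (3886 + 341/168)*(-1/5339) = (653189/168)*(-1/5339) = -653189/896952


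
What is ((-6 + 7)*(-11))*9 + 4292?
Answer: 4193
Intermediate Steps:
((-6 + 7)*(-11))*9 + 4292 = (1*(-11))*9 + 4292 = -11*9 + 4292 = -99 + 4292 = 4193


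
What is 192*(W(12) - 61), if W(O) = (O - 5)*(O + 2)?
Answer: 7104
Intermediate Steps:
W(O) = (-5 + O)*(2 + O)
192*(W(12) - 61) = 192*((-10 + 12² - 3*12) - 61) = 192*((-10 + 144 - 36) - 61) = 192*(98 - 61) = 192*37 = 7104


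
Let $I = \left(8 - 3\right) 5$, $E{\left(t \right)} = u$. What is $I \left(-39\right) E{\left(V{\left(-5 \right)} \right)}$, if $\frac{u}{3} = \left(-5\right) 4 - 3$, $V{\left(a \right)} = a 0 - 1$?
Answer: $67275$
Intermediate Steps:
$V{\left(a \right)} = -1$ ($V{\left(a \right)} = 0 - 1 = -1$)
$u = -69$ ($u = 3 \left(\left(-5\right) 4 - 3\right) = 3 \left(-20 - 3\right) = 3 \left(-23\right) = -69$)
$E{\left(t \right)} = -69$
$I = 25$ ($I = 5 \cdot 5 = 25$)
$I \left(-39\right) E{\left(V{\left(-5 \right)} \right)} = 25 \left(-39\right) \left(-69\right) = \left(-975\right) \left(-69\right) = 67275$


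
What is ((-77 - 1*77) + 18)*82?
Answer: -11152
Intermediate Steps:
((-77 - 1*77) + 18)*82 = ((-77 - 77) + 18)*82 = (-154 + 18)*82 = -136*82 = -11152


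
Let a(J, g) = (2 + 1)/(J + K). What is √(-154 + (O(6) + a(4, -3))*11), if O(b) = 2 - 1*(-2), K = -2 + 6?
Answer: 11*I*√14/4 ≈ 10.29*I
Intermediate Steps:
K = 4
O(b) = 4 (O(b) = 2 + 2 = 4)
a(J, g) = 3/(4 + J) (a(J, g) = (2 + 1)/(J + 4) = 3/(4 + J))
√(-154 + (O(6) + a(4, -3))*11) = √(-154 + (4 + 3/(4 + 4))*11) = √(-154 + (4 + 3/8)*11) = √(-154 + (35/8)*11) = √(-154 + 385/8) = √(-847/8) = 11*I*√14/4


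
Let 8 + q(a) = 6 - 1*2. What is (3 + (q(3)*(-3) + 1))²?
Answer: 256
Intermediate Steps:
q(a) = -4 (q(a) = -8 + (6 - 1*2) = -8 + (6 - 2) = -8 + 4 = -4)
(3 + (q(3)*(-3) + 1))² = (3 + (-4*(-3) + 1))² = (3 + (12 + 1))² = (3 + 13)² = 16² = 256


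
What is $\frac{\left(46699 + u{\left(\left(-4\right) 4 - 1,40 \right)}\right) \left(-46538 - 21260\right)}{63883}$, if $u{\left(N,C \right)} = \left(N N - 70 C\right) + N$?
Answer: $- \frac{2994705458}{63883} \approx -46878.0$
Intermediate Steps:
$u{\left(N,C \right)} = N + N^{2} - 70 C$ ($u{\left(N,C \right)} = \left(N^{2} - 70 C\right) + N = N + N^{2} - 70 C$)
$\frac{\left(46699 + u{\left(\left(-4\right) 4 - 1,40 \right)}\right) \left(-46538 - 21260\right)}{63883} = \frac{\left(46699 - \left(2817 - \left(\left(-4\right) 4 - 1\right)^{2}\right)\right) \left(-46538 - 21260\right)}{63883} = \left(46699 - \left(2817 - \left(-16 - 1\right)^{2}\right)\right) \left(-67798\right) \frac{1}{63883} = \left(46699 - \left(2817 - 289\right)\right) \left(-67798\right) \frac{1}{63883} = \left(46699 - 2528\right) \left(-67798\right) \frac{1}{63883} = 44171 \left(-67798\right) \frac{1}{63883} = \left(-2994705458\right) \frac{1}{63883} = - \frac{2994705458}{63883}$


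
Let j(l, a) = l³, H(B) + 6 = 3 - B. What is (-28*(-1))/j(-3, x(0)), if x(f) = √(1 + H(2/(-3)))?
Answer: -28/27 ≈ -1.0370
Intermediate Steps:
H(B) = -3 - B (H(B) = -6 + (3 - B) = -3 - B)
x(f) = 2*I*√3/3 (x(f) = √(1 + (-3 - 2/(-3))) = √(1 + (-3 - 2*(-1)/3)) = √(1 + (-3 - 1*(-⅔))) = √(1 + (-3 + ⅔)) = √(1 - 7/3) = √(-4/3) = 2*I*√3/3)
(-28*(-1))/j(-3, x(0)) = (-28*(-1))/((-3)³) = 28/(-27) = 28*(-1/27) = -28/27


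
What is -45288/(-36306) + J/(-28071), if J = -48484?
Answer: 168418864/56619207 ≈ 2.9746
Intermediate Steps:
-45288/(-36306) + J/(-28071) = -45288/(-36306) - 48484/(-28071) = -45288*(-1/36306) - 48484*(-1/28071) = 2516/2017 + 48484/28071 = 168418864/56619207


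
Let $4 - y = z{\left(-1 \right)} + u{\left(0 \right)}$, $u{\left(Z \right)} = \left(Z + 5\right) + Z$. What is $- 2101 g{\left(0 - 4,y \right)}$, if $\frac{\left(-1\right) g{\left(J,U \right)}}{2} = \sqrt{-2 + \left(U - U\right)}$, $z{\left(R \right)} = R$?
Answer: $4202 i \sqrt{2} \approx 5942.5 i$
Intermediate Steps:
$u{\left(Z \right)} = 5 + 2 Z$ ($u{\left(Z \right)} = \left(5 + Z\right) + Z = 5 + 2 Z$)
$y = 0$ ($y = 4 - \left(-1 + \left(5 + 2 \cdot 0\right)\right) = 4 - \left(-1 + \left(5 + 0\right)\right) = 4 - \left(-1 + 5\right) = 4 - 4 = 0$)
$g{\left(J,U \right)} = - 2 i \sqrt{2}$ ($g{\left(J,U \right)} = - 2 \sqrt{-2 + \left(U - U\right)} = - 2 \sqrt{-2 + 0} = - 2 \sqrt{-2} = - 2 i \sqrt{2}$)
$- 2101 g{\left(0 - 4,y \right)} = - 2101 \left(- 2 i \sqrt{2}\right) = 4202 i \sqrt{2}$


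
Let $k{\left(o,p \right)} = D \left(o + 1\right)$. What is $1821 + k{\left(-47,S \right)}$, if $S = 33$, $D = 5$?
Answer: $1591$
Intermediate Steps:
$k{\left(o,p \right)} = 5 + 5 o$ ($k{\left(o,p \right)} = 5 \left(o + 1\right) = 5 \left(1 + o\right) = 5 + 5 o$)
$1821 + k{\left(-47,S \right)} = 1821 + \left(5 + 5 \left(-47\right)\right) = 1821 + \left(5 - 235\right) = 1821 - 230 = 1591$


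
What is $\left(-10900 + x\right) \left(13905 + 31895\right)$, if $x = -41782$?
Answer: $-2412835600$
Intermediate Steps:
$\left(-10900 + x\right) \left(13905 + 31895\right) = \left(-10900 - 41782\right) \left(13905 + 31895\right) = \left(-52682\right) 45800 = -2412835600$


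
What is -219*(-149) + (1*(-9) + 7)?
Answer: 32629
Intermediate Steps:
-219*(-149) + (1*(-9) + 7) = 32631 + (-9 + 7) = 32631 - 2 = 32629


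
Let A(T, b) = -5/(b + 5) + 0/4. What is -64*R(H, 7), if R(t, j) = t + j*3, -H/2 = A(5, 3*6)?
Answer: -31552/23 ≈ -1371.8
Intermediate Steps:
A(T, b) = -5/(5 + b) (A(T, b) = -5/(5 + b) + 0*(1/4) = -5/(5 + b) + 0 = -5/(5 + b))
H = 10/23 (H = -(-10)/(5 + 3*6) = -(-10)/(5 + 18) = -(-10)/23 = -2*(-5/23) = 10/23 ≈ 0.43478)
R(t, j) = t + 3*j
-64*R(H, 7) = -64*(10/23 + 3*7) = -64*(10/23 + 21) = -64*493/23 = -31552/23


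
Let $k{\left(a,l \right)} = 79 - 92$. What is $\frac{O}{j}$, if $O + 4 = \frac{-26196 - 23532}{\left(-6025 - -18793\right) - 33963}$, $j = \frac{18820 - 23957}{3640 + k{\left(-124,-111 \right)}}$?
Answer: $\frac{4708652}{4032545} \approx 1.1677$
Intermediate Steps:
$k{\left(a,l \right)} = -13$ ($k{\left(a,l \right)} = 79 - 92 = -13$)
$j = - \frac{5137}{3627}$ ($j = \frac{18820 - 23957}{3640 - 13} = - \frac{5137}{3627} \approx -1.4163$)
$O = - \frac{11684}{7065}$ ($O = -4 + \frac{-26196 - 23532}{\left(-6025 - -18793\right) - 33963} = -4 - \frac{49728}{\left(-6025 + 18793\right) - 33963} = -4 - \frac{49728}{12768 - 33963} = -4 - \frac{49728}{-21195} = -4 - - \frac{16576}{7065} = -4 + \frac{16576}{7065} = - \frac{11684}{7065} \approx -1.6538$)
$\frac{O}{j} = - \frac{11684}{7065 \left(- \frac{5137}{3627}\right)} = \left(- \frac{11684}{7065}\right) \left(- \frac{3627}{5137}\right) = \frac{4708652}{4032545}$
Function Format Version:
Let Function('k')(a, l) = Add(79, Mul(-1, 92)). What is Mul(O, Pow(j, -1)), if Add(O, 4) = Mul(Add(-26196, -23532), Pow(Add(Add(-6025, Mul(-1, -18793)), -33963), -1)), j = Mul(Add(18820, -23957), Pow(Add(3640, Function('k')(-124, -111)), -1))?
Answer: Rational(4708652, 4032545) ≈ 1.1677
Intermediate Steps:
Function('k')(a, l) = -13 (Function('k')(a, l) = Add(79, -92) = -13)
j = Rational(-5137, 3627) (j = Mul(Add(18820, -23957), Pow(Add(3640, -13), -1)) = Mul(-5137, Pow(3627, -1)) = Mul(-5137, Rational(1, 3627)) = Rational(-5137, 3627) ≈ -1.4163)
O = Rational(-11684, 7065) (O = Add(-4, Mul(Add(-26196, -23532), Pow(Add(Add(-6025, Mul(-1, -18793)), -33963), -1))) = Add(-4, Mul(-49728, Pow(Add(Add(-6025, 18793), -33963), -1))) = Add(-4, Mul(-49728, Pow(Add(12768, -33963), -1))) = Add(-4, Mul(-49728, Pow(-21195, -1))) = Add(-4, Mul(-49728, Rational(-1, 21195))) = Add(-4, Rational(16576, 7065)) = Rational(-11684, 7065) ≈ -1.6538)
Mul(O, Pow(j, -1)) = Mul(Rational(-11684, 7065), Pow(Rational(-5137, 3627), -1)) = Mul(Rational(-11684, 7065), Rational(-3627, 5137)) = Rational(4708652, 4032545)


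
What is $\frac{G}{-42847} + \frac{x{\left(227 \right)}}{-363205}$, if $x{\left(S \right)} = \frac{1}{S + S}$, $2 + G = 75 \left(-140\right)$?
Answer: $\frac{1731727982293}{7065259064290} \approx 0.2451$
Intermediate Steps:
$G = -10502$ ($G = -2 + 75 \left(-140\right) = -2 - 10500 = -10502$)
$x{\left(S \right)} = \frac{1}{2 S}$
$\frac{G}{-42847} + \frac{x{\left(227 \right)}}{-363205} = - \frac{10502}{-42847} + \frac{\frac{1}{2} \cdot \frac{1}{227}}{-363205} = \left(-10502\right) \left(- \frac{1}{42847}\right) + \frac{1}{2} \cdot \frac{1}{227} \left(- \frac{1}{363205}\right) = \frac{10502}{42847} + \frac{1}{454} \left(- \frac{1}{363205}\right) = \frac{10502}{42847} - \frac{1}{164895070} = \frac{1731727982293}{7065259064290}$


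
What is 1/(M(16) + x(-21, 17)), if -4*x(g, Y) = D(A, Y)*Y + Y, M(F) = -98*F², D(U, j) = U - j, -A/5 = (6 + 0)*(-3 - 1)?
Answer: -1/25530 ≈ -3.9170e-5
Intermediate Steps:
A = 120 (A = -5*(6 + 0)*(-3 - 1) = -30*(-4) = -5*(-24) = 120)
x(g, Y) = -Y/4 - Y*(120 - Y)/4 (x(g, Y) = -((120 - Y)*Y + Y)/4 = -(Y*(120 - Y) + Y)/4 = -(Y + Y*(120 - Y))/4 = -Y/4 - Y*(120 - Y)/4)
1/(M(16) + x(-21, 17)) = 1/(-98*16² + (¼)*17*(-121 + 17)) = 1/(-98*256 + (¼)*17*(-104)) = 1/(-25088 - 442) = 1/(-25530) = -1/25530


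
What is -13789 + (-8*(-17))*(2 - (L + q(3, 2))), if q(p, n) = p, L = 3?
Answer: -14333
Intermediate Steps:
-13789 + (-8*(-17))*(2 - (L + q(3, 2))) = -13789 + (-8*(-17))*(2 - (3 + 3)) = -13789 + 136*(2 - 1*6) = -13789 + 136*(2 - 6) = -13789 + 136*(-4) = -13789 - 544 = -14333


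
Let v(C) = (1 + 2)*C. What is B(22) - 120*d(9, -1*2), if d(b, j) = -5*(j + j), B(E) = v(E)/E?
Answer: -2397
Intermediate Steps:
v(C) = 3*C
B(E) = 3 (B(E) = (3*E)/E = 3)
d(b, j) = -10*j
B(22) - 120*d(9, -1*2) = 3 - (-1200)*(-1*2) = 3 - (-1200)*(-2) = 3 - 120*20 = 3 - 2400 = -2397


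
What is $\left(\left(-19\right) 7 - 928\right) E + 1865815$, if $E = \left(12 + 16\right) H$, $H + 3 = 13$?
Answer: $1568735$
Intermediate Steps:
$H = 10$ ($H = -3 + 13 = 10$)
$E = 280$ ($E = \left(12 + 16\right) 10 = 28 \cdot 10 = 280$)
$\left(\left(-19\right) 7 - 928\right) E + 1865815 = \left(\left(-19\right) 7 - 928\right) 280 + 1865815 = \left(-133 - 928\right) 280 + 1865815 = \left(-1061\right) 280 + 1865815 = -297080 + 1865815 = 1568735$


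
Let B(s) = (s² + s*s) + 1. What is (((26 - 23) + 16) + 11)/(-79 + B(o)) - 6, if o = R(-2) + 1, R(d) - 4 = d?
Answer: -13/2 ≈ -6.5000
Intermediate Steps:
R(d) = 4 + d
o = 3 (o = (4 - 2) + 1 = 2 + 1 = 3)
B(s) = 1 + 2*s² (B(s) = (s² + s²) + 1 = 2*s² + 1 = 1 + 2*s²)
(((26 - 23) + 16) + 11)/(-79 + B(o)) - 6 = (((26 - 23) + 16) + 11)/(-79 + (1 + 2*3²)) - 6 = ((3 + 16) + 11)/(-79 + (1 + 2*9)) - 6 = (19 + 11)/(-79 + (1 + 18)) - 6 = 30/(-79 + 19) - 6 = 30/(-60) - 6 = 30*(-1/60) - 6 = -½ - 6 = -13/2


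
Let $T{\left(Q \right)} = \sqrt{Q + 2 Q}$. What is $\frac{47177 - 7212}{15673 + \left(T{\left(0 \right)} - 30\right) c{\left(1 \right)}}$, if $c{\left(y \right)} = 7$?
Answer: $\frac{39965}{15463} \approx 2.5846$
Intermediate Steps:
$T{\left(Q \right)} = \sqrt{3} \sqrt{Q}$ ($T{\left(Q \right)} = \sqrt{3 Q} = \sqrt{3} \sqrt{Q}$)
$\frac{47177 - 7212}{15673 + \left(T{\left(0 \right)} - 30\right) c{\left(1 \right)}} = \frac{47177 - 7212}{15673 + \left(\sqrt{3} \sqrt{0} - 30\right) 7} = \frac{39965}{15673 + \left(\sqrt{3} \cdot 0 - 30\right) 7} = \frac{39965}{15673 + \left(0 - 30\right) 7} = \frac{39965}{15673 - 210} = \frac{39965}{15463}$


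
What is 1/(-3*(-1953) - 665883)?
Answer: -1/660024 ≈ -1.5151e-6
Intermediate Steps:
1/(-3*(-1953) - 665883) = 1/(5859 - 665883) = 1/(-660024) = -1/660024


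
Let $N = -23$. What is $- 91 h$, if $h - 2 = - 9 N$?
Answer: $-19019$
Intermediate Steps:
$h = 209$ ($h = 2 - -207 = 2 + 207 = 209$)
$- 91 h = \left(-91\right) 209 = -19019$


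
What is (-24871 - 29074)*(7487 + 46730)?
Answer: -2924736065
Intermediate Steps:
(-24871 - 29074)*(7487 + 46730) = -53945*54217 = -2924736065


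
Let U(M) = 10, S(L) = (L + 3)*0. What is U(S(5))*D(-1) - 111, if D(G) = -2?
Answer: -131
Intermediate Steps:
S(L) = 0 (S(L) = (3 + L)*0 = 0)
U(S(5))*D(-1) - 111 = 10*(-2) - 111 = -20 - 111 = -131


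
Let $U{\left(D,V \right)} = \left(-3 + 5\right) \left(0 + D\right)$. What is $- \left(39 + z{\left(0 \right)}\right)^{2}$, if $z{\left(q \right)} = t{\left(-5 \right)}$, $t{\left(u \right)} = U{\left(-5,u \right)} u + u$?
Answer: $-7056$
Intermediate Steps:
$U{\left(D,V \right)} = 2 D$
$t{\left(u \right)} = - 9 u$ ($t{\left(u \right)} = 2 \left(-5\right) u + u = - 10 u + u = - 9 u$)
$z{\left(q \right)} = 45$ ($z{\left(q \right)} = \left(-9\right) \left(-5\right) = 45$)
$- \left(39 + z{\left(0 \right)}\right)^{2} = - \left(39 + 45\right)^{2} = - 84^{2} = \left(-1\right) 7056 = -7056$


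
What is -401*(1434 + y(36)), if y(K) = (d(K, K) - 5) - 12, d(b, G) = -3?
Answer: -567014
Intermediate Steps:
y(K) = -20 (y(K) = (-3 - 5) - 12 = -8 - 12 = -20)
-401*(1434 + y(36)) = -401*(1434 - 20) = -401*1414 = -567014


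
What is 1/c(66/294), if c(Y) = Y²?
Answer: 2401/121 ≈ 19.843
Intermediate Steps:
1/c(66/294) = 1/((66/294)²) = 1/((66*(1/294))²) = 1/((11/49)²) = 1/(121/2401) = 2401/121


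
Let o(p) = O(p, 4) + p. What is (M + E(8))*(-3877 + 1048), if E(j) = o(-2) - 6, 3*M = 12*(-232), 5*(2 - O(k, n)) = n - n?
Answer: 2642286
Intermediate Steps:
O(k, n) = 2 (O(k, n) = 2 - (n - n)/5 = 2 - 1/5*0 = 2 + 0 = 2)
M = -928 (M = (12*(-232))/3 = (1/3)*(-2784) = -928)
o(p) = 2 + p
E(j) = -6 (E(j) = (2 - 2) - 6 = 0 - 6 = -6)
(M + E(8))*(-3877 + 1048) = (-928 - 6)*(-3877 + 1048) = -934*(-2829) = 2642286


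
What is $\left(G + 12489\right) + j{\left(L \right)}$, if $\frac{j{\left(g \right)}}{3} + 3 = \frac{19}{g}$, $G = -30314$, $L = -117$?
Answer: $- \frac{695545}{39} \approx -17835.0$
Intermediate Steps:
$j{\left(g \right)} = -9 + \frac{57}{g}$ ($j{\left(g \right)} = -9 + 3 \frac{19}{g} = -9 + \frac{57}{g}$)
$\left(G + 12489\right) + j{\left(L \right)} = \left(-30314 + 12489\right) - \left(9 - \frac{57}{-117}\right) = -17825 + \left(-9 + 57 \left(- \frac{1}{117}\right)\right) = -17825 - \frac{370}{39} = - \frac{695545}{39}$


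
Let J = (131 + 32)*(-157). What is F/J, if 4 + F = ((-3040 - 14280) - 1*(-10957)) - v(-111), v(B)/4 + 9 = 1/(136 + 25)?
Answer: 1019295/4120151 ≈ 0.24739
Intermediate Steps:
J = -25591 (J = 163*(-157) = -25591)
v(B) = -5792/161 (v(B) = -36 + 4/(136 + 25) = -36 + 4/161 = -5792/161)
F = -1019295/161 (F = -4 + (((-3040 - 14280) - 1*(-10957)) - 1*(-5792/161)) = -4 + ((-17320 + 10957) + 5792/161) = -4 + (-6363 + 5792/161) = -4 - 1018651/161 = -1019295/161 ≈ -6331.0)
F/J = -1019295/161/(-25591) = -1019295/161*(-1/25591) = 1019295/4120151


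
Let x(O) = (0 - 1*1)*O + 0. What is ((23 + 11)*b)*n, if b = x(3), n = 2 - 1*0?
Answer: -204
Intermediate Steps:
x(O) = -O (x(O) = (0 - 1)*O + 0 = -O + 0 = -O)
n = 2 (n = 2 + 0 = 2)
b = -3 (b = -1*3 = -3)
((23 + 11)*b)*n = ((23 + 11)*(-3))*2 = (34*(-3))*2 = -102*2 = -204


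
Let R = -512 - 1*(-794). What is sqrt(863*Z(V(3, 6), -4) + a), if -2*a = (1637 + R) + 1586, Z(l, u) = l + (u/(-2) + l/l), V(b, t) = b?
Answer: sqrt(13702)/2 ≈ 58.528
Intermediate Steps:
Z(l, u) = 1 + l - u/2 (Z(l, u) = l + (u*(-1/2) + 1) = l + (-u/2 + 1) = l + (1 - u/2) = 1 + l - u/2)
R = 282 (R = -512 + 794 = 282)
a = -3505/2 (a = -((1637 + 282) + 1586)/2 = -(1919 + 1586)/2 = -1/2*3505 = -3505/2 ≈ -1752.5)
sqrt(863*Z(V(3, 6), -4) + a) = sqrt(863*(1 + 3 - 1/2*(-4)) - 3505/2) = sqrt(863*(1 + 3 + 2) - 3505/2) = sqrt(863*6 - 3505/2) = sqrt(5178 - 3505/2) = sqrt(6851/2) = sqrt(13702)/2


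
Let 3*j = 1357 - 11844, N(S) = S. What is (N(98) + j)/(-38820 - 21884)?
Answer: 10193/182112 ≈ 0.055971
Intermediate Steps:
j = -10487/3 (j = (1357 - 11844)/3 = (⅓)*(-10487) = -10487/3 ≈ -3495.7)
(N(98) + j)/(-38820 - 21884) = (98 - 10487/3)/(-38820 - 21884) = -10193/3/(-60704) = -10193/3*(-1/60704) = 10193/182112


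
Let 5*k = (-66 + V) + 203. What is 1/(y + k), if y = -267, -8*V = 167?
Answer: -40/9751 ≈ -0.0041021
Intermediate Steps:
V = -167/8 (V = -⅛*167 = -167/8 ≈ -20.875)
k = 929/40 (k = ((-66 - 167/8) + 203)/5 = (-695/8 + 203)/5 = (⅕)*(929/8) = 929/40 ≈ 23.225)
1/(y + k) = 1/(-267 + 929/40) = 1/(-9751/40) = -40/9751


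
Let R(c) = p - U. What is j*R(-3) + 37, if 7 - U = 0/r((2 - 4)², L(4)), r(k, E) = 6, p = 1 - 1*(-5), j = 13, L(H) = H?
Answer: 24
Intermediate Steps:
p = 6 (p = 1 + 5 = 6)
U = 7 (U = 7 - 0/6 = 7 - 1*0 = 7 + 0 = 7)
R(c) = -1 (R(c) = 6 - 1*7 = 6 - 7 = -1)
j*R(-3) + 37 = 13*(-1) + 37 = -13 + 37 = 24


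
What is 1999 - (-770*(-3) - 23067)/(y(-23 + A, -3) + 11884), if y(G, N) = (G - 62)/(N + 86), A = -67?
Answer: 657725537/328740 ≈ 2000.7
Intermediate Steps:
y(G, N) = (-62 + G)/(86 + N)
1999 - (-770*(-3) - 23067)/(y(-23 + A, -3) + 11884) = 1999 - (-770*(-3) - 23067)/((-62 + (-23 - 67))/(86 - 3) + 11884) = 1999 - (2310 - 23067)/((-62 - 90)/83 + 11884) = 1999 - (-20757)/((1/83)*(-152) + 11884) = 1999 - (-20757)/(-152/83 + 11884) = 1999 - (-20757)/986220/83 = 1999 - (-20757)*83/986220 = 1999 - 1*(-574277/328740) = 1999 + 574277/328740 = 657725537/328740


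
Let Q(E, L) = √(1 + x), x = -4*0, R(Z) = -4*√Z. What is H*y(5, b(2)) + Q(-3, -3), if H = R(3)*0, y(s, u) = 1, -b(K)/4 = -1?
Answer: 1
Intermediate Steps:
b(K) = 4 (b(K) = -4*(-1) = 4)
H = 0 (H = -4*√3*0 = 0)
x = 0
Q(E, L) = 1 (Q(E, L) = √(1 + 0) = √1 = 1)
H*y(5, b(2)) + Q(-3, -3) = 0*1 + 1 = 0 + 1 = 1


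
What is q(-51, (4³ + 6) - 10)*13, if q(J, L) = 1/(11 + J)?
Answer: -13/40 ≈ -0.32500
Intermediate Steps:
q(-51, (4³ + 6) - 10)*13 = 13/(11 - 51) = 13/(-40) = -1/40*13 = -13/40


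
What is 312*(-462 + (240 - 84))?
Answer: -95472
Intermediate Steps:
312*(-462 + (240 - 84)) = 312*(-462 + 156) = 312*(-306) = -95472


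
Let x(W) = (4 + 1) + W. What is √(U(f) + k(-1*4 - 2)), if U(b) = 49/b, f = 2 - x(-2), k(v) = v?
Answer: I*√55 ≈ 7.4162*I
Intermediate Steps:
x(W) = 5 + W
f = -1 (f = 2 - (5 - 2) = 2 - 1*3 = 2 - 3 = -1)
√(U(f) + k(-1*4 - 2)) = √(49/(-1) + (-1*4 - 2)) = √(49*(-1) + (-4 - 2)) = √(-49 - 6) = √(-55) = I*√55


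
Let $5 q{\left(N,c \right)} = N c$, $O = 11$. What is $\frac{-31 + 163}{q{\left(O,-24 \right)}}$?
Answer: $- \frac{5}{2} \approx -2.5$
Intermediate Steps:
$q{\left(N,c \right)} = \frac{N c}{5}$
$\frac{-31 + 163}{q{\left(O,-24 \right)}} = \frac{-31 + 163}{\frac{1}{5} \cdot 11 \left(-24\right)} = \frac{132}{- \frac{264}{5}} = 132 \left(- \frac{5}{264}\right) = - \frac{5}{2}$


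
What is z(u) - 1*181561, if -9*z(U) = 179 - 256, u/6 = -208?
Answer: -1633972/9 ≈ -1.8155e+5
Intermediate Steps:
u = -1248 (u = 6*(-208) = -1248)
z(U) = 77/9 (z(U) = -(179 - 256)/9 = -1/9*(-77) = 77/9)
z(u) - 1*181561 = 77/9 - 1*181561 = 77/9 - 181561 = -1633972/9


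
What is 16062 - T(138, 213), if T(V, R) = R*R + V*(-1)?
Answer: -29169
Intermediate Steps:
T(V, R) = R² - V
16062 - T(138, 213) = 16062 - (213² - 1*138) = 16062 - (45369 - 138) = 16062 - 1*45231 = 16062 - 45231 = -29169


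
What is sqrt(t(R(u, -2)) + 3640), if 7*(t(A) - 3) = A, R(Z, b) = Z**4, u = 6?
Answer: sqrt(187579)/7 ≈ 61.872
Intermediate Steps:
t(A) = 3 + A/7
sqrt(t(R(u, -2)) + 3640) = sqrt((3 + (1/7)*6**4) + 3640) = sqrt((3 + (1/7)*1296) + 3640) = sqrt((3 + 1296/7) + 3640) = sqrt(1317/7 + 3640) = sqrt(26797/7) = sqrt(187579)/7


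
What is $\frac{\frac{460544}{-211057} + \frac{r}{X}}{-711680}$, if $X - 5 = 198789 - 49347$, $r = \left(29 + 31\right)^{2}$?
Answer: $\frac{607742089}{200425834586560} \approx 3.0323 \cdot 10^{-6}$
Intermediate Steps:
$r = 3600$ ($r = 60^{2} = 3600$)
$X = 149447$ ($X = 5 + \left(198789 - 49347\right) = 5 + 149442 = 149447$)
$\frac{\frac{460544}{-211057} + \frac{r}{X}}{-711680} = \frac{\frac{460544}{-211057} + \frac{3600}{149447}}{-711680} = \left(460544 \left(- \frac{1}{211057}\right) + 3600 \cdot \frac{1}{149447}\right) \left(- \frac{1}{711680}\right) = \left(- \frac{65792}{30151} + \frac{3600}{149447}\right) \left(- \frac{1}{711680}\right) = \left(- \frac{9723873424}{4505976497}\right) \left(- \frac{1}{711680}\right) = \frac{607742089}{200425834586560}$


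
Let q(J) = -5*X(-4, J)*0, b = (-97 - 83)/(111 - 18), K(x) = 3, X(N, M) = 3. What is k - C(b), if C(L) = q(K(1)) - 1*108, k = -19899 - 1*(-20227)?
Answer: 436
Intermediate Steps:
b = -60/31 (b = -180/93 = -180*1/93 = -60/31 ≈ -1.9355)
k = 328 (k = -19899 + 20227 = 328)
q(J) = 0 (q(J) = -5*3*0 = -15*0 = 0)
C(L) = -108 (C(L) = 0 - 1*108 = 0 - 108 = -108)
k - C(b) = 328 - 1*(-108) = 328 + 108 = 436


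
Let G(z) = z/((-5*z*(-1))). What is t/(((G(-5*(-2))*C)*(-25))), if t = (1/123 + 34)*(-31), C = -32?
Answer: -129673/19680 ≈ -6.5891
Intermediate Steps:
G(z) = ⅕ (G(z) = z/((5*z)) = z*(1/(5*z)) = ⅕)
t = -129673/123 (t = (1/123 + 34)*(-31) = (4183/123)*(-31) = -129673/123 ≈ -1054.3)
t/(((G(-5*(-2))*C)*(-25))) = -129673/(123*(((⅕)*(-32))*(-25))) = -129673/(123*((-32/5*(-25)))) = -129673/123/160 = -129673/123*1/160 = -129673/19680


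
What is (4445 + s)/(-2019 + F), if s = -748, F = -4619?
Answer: -3697/6638 ≈ -0.55694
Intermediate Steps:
(4445 + s)/(-2019 + F) = (4445 - 748)/(-2019 - 4619) = 3697/(-6638) = 3697*(-1/6638) = -3697/6638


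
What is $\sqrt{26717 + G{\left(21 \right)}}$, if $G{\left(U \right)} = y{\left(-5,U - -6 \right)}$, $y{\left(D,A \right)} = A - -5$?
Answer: $\sqrt{26749} \approx 163.55$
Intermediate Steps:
$y{\left(D,A \right)} = 5 + A$ ($y{\left(D,A \right)} = A + 5 = 5 + A$)
$G{\left(U \right)} = 11 + U$ ($G{\left(U \right)} = 5 + \left(U - -6\right) = 5 + \left(U + 6\right) = 5 + \left(6 + U\right) = 11 + U$)
$\sqrt{26717 + G{\left(21 \right)}} = \sqrt{26717 + \left(11 + 21\right)} = \sqrt{26717 + 32} = \sqrt{26749}$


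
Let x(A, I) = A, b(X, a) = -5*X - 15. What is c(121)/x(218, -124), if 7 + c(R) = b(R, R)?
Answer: -627/218 ≈ -2.8761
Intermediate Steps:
b(X, a) = -15 - 5*X
c(R) = -22 - 5*R (c(R) = -7 + (-15 - 5*R) = -22 - 5*R)
c(121)/x(218, -124) = (-22 - 5*121)/218 = (-22 - 605)*(1/218) = -627*1/218 = -627/218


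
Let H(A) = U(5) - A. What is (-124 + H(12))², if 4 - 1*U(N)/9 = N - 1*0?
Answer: 21025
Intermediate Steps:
U(N) = 36 - 9*N (U(N) = 36 - 9*(N - 1*0) = 36 - 9*(N + 0) = 36 - 9*N)
H(A) = -9 - A (H(A) = (36 - 9*5) - A = (36 - 45) - A = -9 - A)
(-124 + H(12))² = (-124 + (-9 - 1*12))² = (-124 + (-9 - 12))² = (-124 - 21)² = (-145)² = 21025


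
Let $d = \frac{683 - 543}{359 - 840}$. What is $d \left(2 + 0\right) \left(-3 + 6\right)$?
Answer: $- \frac{840}{481} \approx -1.7464$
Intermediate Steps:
$d = - \frac{140}{481}$ ($d = \frac{140}{-481} = 140 \left(- \frac{1}{481}\right) = - \frac{140}{481} \approx -0.29106$)
$d \left(2 + 0\right) \left(-3 + 6\right) = - \frac{140 \left(2 + 0\right) \left(-3 + 6\right)}{481} = - \frac{140 \cdot 2 \cdot 3}{481} = \left(- \frac{140}{481}\right) 6 = - \frac{840}{481}$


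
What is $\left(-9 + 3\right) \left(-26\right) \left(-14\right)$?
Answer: $-2184$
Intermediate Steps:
$\left(-9 + 3\right) \left(-26\right) \left(-14\right) = \left(-6\right) \left(-26\right) \left(-14\right) = 156 \left(-14\right) = -2184$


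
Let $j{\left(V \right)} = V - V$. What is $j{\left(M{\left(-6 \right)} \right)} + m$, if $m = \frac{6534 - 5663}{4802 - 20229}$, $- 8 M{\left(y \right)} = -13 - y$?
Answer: $- \frac{871}{15427} \approx -0.056459$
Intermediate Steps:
$M{\left(y \right)} = \frac{13}{8} + \frac{y}{8}$ ($M{\left(y \right)} = - \frac{-13 - y}{8} = \frac{13}{8} + \frac{y}{8}$)
$j{\left(V \right)} = 0$
$m = - \frac{871}{15427}$ ($m = \frac{871}{-15427} = 871 \left(- \frac{1}{15427}\right) = - \frac{871}{15427} \approx -0.056459$)
$j{\left(M{\left(-6 \right)} \right)} + m = 0 - \frac{871}{15427} = - \frac{871}{15427}$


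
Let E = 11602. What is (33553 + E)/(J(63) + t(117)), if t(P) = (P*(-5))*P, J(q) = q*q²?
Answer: 45155/181602 ≈ 0.24865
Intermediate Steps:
J(q) = q³
t(P) = -5*P² (t(P) = (-5*P)*P = -5*P²)
(33553 + E)/(J(63) + t(117)) = (33553 + 11602)/(63³ - 5*117²) = 45155/(250047 - 5*13689) = 45155/(250047 - 68445) = 45155/181602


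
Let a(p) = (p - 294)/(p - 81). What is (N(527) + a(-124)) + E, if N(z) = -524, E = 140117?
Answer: 28616983/205 ≈ 1.3960e+5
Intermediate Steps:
a(p) = (-294 + p)/(-81 + p)
(N(527) + a(-124)) + E = (-524 + (-294 - 124)/(-81 - 124)) + 140117 = (-524 - 418/(-205)) + 140117 = (-524 - 1/205*(-418)) + 140117 = (-524 + 418/205) + 140117 = -107002/205 + 140117 = 28616983/205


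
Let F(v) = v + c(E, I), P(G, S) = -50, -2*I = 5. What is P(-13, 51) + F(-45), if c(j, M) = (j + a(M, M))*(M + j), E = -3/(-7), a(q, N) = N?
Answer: -17779/196 ≈ -90.709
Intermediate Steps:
I = -5/2 (I = -1/2*5 = -5/2 ≈ -2.5000)
E = 3/7 (E = -3*(-1)/7 = -1*(-3/7) = 3/7 ≈ 0.42857)
c(j, M) = (M + j)**2 (c(j, M) = (j + M)*(M + j) = (M + j)*(M + j) = (M + j)**2)
F(v) = 841/196 + v (F(v) = v + ((-5/2)**2 + (3/7)**2 + 2*(-5/2)*(3/7)) = v + (25/4 + 9/49 - 15/7) = v + 841/196 = 841/196 + v)
P(-13, 51) + F(-45) = -50 + (841/196 - 45) = -50 - 7979/196 = -17779/196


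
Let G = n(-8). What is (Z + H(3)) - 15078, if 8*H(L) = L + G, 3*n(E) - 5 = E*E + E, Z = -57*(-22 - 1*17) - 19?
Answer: -154453/12 ≈ -12871.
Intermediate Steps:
Z = 2204 (Z = -57*(-22 - 17) - 19 = -57*(-39) - 19 = 2223 - 19 = 2204)
n(E) = 5/3 + E/3 + E²/3 (n(E) = 5/3 + (E*E + E)/3 = 5/3 + (E² + E)/3 = 5/3 + (E + E²)/3 = 5/3 + (E/3 + E²/3) = 5/3 + E/3 + E²/3)
G = 61/3 (G = 5/3 + (⅓)*(-8) + (⅓)*(-8)² = 5/3 - 8/3 + (⅓)*64 = 5/3 - 8/3 + 64/3 = 61/3 ≈ 20.333)
H(L) = 61/24 + L/8 (H(L) = (L + 61/3)/8 = (61/3 + L)/8 = 61/24 + L/8)
(Z + H(3)) - 15078 = (2204 + (61/24 + (⅛)*3)) - 15078 = (2204 + (61/24 + 3/8)) - 15078 = (2204 + 35/12) - 15078 = 26483/12 - 15078 = -154453/12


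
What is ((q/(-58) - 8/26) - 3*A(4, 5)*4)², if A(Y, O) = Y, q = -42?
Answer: 321807721/142129 ≈ 2264.2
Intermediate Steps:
((q/(-58) - 8/26) - 3*A(4, 5)*4)² = ((-42/(-58) - 8/26) - 3*4*4)² = ((-42*(-1/58) - 8*1/26) - 12*4)² = ((21/29 - 4/13) - 48)² = (157/377 - 48)² = (-17939/377)² = 321807721/142129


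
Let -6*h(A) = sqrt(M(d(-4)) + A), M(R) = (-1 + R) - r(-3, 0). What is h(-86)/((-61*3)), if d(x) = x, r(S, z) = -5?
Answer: I*sqrt(86)/1098 ≈ 0.0084459*I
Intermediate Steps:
M(R) = 4 + R (M(R) = (-1 + R) - 1*(-5) = (-1 + R) + 5 = 4 + R)
h(A) = -sqrt(A)/6 (h(A) = -sqrt((4 - 4) + A)/6 = -sqrt(0 + A)/6 = -sqrt(A)/6)
h(-86)/((-61*3)) = (-I*sqrt(86)/6)/((-61*3)) = -I*sqrt(86)/6/(-183) = -I*sqrt(86)/6*(-1/183) = I*sqrt(86)/1098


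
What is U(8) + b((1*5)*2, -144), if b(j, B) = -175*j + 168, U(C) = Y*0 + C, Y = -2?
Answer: -1574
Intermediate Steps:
U(C) = C (U(C) = -2*0 + C = 0 + C = C)
b(j, B) = 168 - 175*j
U(8) + b((1*5)*2, -144) = 8 + (168 - 175*1*5*2) = 8 + (168 - 875*2) = 8 + (168 - 175*10) = 8 + (168 - 1750) = 8 - 1582 = -1574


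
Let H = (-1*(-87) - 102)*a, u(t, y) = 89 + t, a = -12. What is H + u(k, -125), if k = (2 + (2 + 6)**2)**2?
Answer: 4625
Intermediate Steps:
k = 4356 (k = (2 + 8**2)**2 = (2 + 64)**2 = 66**2 = 4356)
H = 180 (H = (-1*(-87) - 102)*(-12) = (87 - 102)*(-12) = -15*(-12) = 180)
H + u(k, -125) = 180 + (89 + 4356) = 180 + 4445 = 4625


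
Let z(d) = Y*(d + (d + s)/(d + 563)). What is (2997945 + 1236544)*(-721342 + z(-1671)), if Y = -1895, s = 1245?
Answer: 5734509416304403/554 ≈ 1.0351e+13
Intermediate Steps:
z(d) = -1895*d - 1895*(1245 + d)/(563 + d) (z(d) = -1895*(d + (d + 1245)/(d + 563)) = -1895*(d + (1245 + d)/(563 + d)) = -1895*d - 1895*(1245 + d)/(563 + d))
(2997945 + 1236544)*(-721342 + z(-1671)) = (2997945 + 1236544)*(-721342 + 1895*(-1245 - 1*(-1671)² - 564*(-1671))/(563 - 1671)) = 4234489*(-721342 + 1895*(-1245 - 1*2792241 + 942444)/(-1108)) = 4234489*(-721342 + 1895*(-1/1108)*(-1245 - 2792241 + 942444)) = 4234489*(-721342 + 1895*(-1/1108)*(-1851042)) = 4234489*(-721342 + 1753862295/554) = 4234489*(1354238827/554) = 5734509416304403/554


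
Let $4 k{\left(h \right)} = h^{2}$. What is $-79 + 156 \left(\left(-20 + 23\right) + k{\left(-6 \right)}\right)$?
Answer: $1793$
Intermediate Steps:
$k{\left(h \right)} = \frac{h^{2}}{4}$
$-79 + 156 \left(\left(-20 + 23\right) + k{\left(-6 \right)}\right) = -79 + 156 \left(\left(-20 + 23\right) + \frac{\left(-6\right)^{2}}{4}\right) = -79 + 156 \left(3 + \frac{1}{4} \cdot 36\right) = -79 + 156 \left(3 + 9\right) = -79 + 156 \cdot 12 = -79 + 1872 = 1793$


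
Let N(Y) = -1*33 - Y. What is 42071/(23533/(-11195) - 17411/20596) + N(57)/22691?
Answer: -220111925324328590/15420844738783 ≈ -14274.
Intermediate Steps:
N(Y) = -33 - Y
42071/(23533/(-11195) - 17411/20596) + N(57)/22691 = 42071/(23533/(-11195) - 17411/20596) + (-33 - 1*57)/22691 = 42071/(23533*(-1/11195) - 17411*1/20596) + (-33 - 57)*(1/22691) = 42071/(-23533/11195 - 17411/20596) - 90*1/22691 = 42071/(-679601813/230572220) - 90/22691 = 42071*(-230572220/679601813) - 90/22691 = -9700403867620/679601813 - 90/22691 = -220111925324328590/15420844738783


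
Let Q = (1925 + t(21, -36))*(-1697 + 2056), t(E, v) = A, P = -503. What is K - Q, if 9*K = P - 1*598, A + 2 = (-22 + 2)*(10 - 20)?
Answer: -2286838/3 ≈ -7.6228e+5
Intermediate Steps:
A = 198 (A = -2 + (-22 + 2)*(10 - 20) = -2 - 20*(-10) = -2 + 200 = 198)
t(E, v) = 198
K = -367/3 (K = (-503 - 1*598)/9 = (-503 - 598)/9 = (⅑)*(-1101) = -367/3 ≈ -122.33)
Q = 762157 (Q = (1925 + 198)*(-1697 + 2056) = 2123*359 = 762157)
K - Q = -367/3 - 1*762157 = -367/3 - 762157 = -2286838/3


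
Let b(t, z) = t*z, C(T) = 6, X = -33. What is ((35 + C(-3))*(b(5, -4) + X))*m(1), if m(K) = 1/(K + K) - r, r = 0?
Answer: -2173/2 ≈ -1086.5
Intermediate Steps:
m(K) = 1/(2*K) (m(K) = 1/(K + K) - 1*0 = 1/(2*K) + 0 = 1/(2*K))
((35 + C(-3))*(b(5, -4) + X))*m(1) = ((35 + 6)*(5*(-4) - 33))*((½)/1) = (41*(-20 - 33))*((½)*1) = (41*(-53))*(½) = -2173*½ = -2173/2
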